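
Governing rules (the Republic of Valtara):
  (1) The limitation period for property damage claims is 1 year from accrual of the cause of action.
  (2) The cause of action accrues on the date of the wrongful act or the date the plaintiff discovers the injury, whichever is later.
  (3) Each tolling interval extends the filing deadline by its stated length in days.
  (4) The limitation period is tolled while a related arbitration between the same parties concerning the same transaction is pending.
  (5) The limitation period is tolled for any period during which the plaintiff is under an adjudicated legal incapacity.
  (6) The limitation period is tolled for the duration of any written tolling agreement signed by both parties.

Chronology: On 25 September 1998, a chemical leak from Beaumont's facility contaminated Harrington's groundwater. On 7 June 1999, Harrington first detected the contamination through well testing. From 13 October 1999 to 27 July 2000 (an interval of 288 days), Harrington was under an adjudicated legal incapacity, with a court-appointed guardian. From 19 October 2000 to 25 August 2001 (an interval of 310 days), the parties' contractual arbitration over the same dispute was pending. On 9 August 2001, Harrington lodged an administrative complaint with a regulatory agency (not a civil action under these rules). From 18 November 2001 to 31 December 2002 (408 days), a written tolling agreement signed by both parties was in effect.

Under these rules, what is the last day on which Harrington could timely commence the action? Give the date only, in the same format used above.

Because discovery on 7 June 1999 post-dates the 25 September 1998 act, accrual under the later-of rule falls on 7 June 1999.
The untolled deadline — 1 year after 7 June 1999 — is 7 June 2000.
The period was tolled for 288 days by the plaintiff's legal incapacity (13 October 1999 to 27 July 2000), pushing the deadline to 22 March 2001.
Because the pending related arbitration ran from 19 October 2000 to 25 August 2001, the deadline is extended by 310 days to 26 January 2002.
The period was tolled for 408 days by the written tolling agreement (18 November 2001 to 31 December 2002), pushing the deadline to 10 March 2003.
Nothing else in the chronology tolls or restarts the period.

10 March 2003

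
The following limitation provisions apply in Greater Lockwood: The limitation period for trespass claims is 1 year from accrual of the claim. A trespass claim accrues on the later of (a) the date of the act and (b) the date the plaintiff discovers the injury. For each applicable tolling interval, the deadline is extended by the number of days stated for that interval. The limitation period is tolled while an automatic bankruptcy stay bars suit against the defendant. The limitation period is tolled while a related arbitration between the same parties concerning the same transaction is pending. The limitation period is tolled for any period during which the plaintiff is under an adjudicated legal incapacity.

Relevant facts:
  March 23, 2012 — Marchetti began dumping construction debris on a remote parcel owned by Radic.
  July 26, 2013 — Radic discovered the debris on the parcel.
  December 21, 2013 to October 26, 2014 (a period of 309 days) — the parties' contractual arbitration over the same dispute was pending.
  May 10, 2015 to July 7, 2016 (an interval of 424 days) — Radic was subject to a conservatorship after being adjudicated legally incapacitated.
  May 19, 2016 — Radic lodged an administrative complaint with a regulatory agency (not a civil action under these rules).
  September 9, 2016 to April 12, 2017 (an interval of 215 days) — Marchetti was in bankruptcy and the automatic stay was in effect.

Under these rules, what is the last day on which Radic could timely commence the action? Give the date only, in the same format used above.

July 28, 2016

Taking the later of the act (March 23, 2012) and discovery (July 26, 2013), the claim accrued on July 26, 2013.
The untolled deadline — 1 year after July 26, 2013 — is July 26, 2014.
Because the pending related arbitration ran from December 21, 2013 to October 26, 2014, the deadline is extended by 309 days to May 31, 2015.
The plaintiff's legal incapacity from May 10, 2015 to July 7, 2016 tolled the period for 424 days, extending the deadline to July 28, 2016.
The automatic bankruptcy stay from September 9, 2016 to April 12, 2017 began after the period had already run on July 28, 2016, so it has no tolling effect.
The other events in the timeline have no effect on the limitation period under the stated rules.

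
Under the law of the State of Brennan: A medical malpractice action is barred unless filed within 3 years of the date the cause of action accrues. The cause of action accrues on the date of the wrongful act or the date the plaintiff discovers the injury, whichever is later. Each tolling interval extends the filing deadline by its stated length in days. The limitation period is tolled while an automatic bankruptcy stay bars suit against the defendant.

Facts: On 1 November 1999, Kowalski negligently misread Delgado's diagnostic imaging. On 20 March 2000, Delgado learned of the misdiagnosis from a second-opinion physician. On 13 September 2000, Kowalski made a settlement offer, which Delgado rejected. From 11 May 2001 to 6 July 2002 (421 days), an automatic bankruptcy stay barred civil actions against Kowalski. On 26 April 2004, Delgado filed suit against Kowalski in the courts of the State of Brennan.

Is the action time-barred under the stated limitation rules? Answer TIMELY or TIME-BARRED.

The claim accrued on 20 March 2000 — the later of the 1 November 1999 act and the 20 March 2000 discovery.
Adding the 3 years base period to 20 March 2000 gives a deadline of 20 March 2003, before any tolling.
The period was tolled for 421 days by the automatic bankruptcy stay (11 May 2001 to 6 July 2002), pushing the deadline to 14 May 2004.
Nothing else in the chronology tolls or restarts the period.
Filing on 26 April 2004 beat the 14 May 2004 deadline — the action is timely.

TIMELY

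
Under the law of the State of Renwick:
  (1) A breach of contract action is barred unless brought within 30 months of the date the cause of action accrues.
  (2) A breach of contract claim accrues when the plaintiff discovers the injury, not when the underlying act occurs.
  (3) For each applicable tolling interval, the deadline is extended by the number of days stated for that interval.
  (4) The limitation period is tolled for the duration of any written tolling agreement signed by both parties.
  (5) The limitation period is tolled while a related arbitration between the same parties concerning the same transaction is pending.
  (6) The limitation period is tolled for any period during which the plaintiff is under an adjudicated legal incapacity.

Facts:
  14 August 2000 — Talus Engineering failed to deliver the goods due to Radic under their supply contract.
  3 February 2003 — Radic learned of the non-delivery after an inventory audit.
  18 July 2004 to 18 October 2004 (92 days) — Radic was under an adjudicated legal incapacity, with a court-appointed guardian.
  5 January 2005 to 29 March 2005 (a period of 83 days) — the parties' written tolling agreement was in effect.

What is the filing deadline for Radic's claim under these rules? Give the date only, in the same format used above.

25 January 2006

Accrual is tied to discovery, so the period began on 3 February 2003 rather than on 14 August 2000 when the act occurred.
30 months from 3 February 2003 is 3 August 2005.
The plaintiff's legal incapacity from 18 July 2004 to 18 October 2004 tolled the period for 92 days, extending the deadline to 3 November 2005.
Because the written tolling agreement ran from 5 January 2005 to 29 March 2005, the deadline is extended by 83 days to 25 January 2006.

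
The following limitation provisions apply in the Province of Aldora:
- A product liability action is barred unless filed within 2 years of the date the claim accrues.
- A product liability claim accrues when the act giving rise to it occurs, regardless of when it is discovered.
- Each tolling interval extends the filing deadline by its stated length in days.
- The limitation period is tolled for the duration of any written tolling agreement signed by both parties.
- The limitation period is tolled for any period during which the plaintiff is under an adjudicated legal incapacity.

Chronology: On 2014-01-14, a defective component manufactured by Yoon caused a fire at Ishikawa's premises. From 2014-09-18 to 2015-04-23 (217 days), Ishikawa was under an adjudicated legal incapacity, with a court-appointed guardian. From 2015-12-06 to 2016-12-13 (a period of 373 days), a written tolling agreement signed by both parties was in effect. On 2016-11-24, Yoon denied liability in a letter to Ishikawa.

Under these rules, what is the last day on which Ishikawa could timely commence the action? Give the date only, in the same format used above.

The claim accrued on 2014-01-14, the date of the act.
2 years from 2014-01-14 is 2016-01-14.
The plaintiff's legal incapacity from 2014-09-18 to 2015-04-23 tolled the period for 217 days, extending the deadline to 2016-08-18.
The written tolling agreement from 2015-12-06 to 2016-12-13 tolled the period for 373 days, extending the deadline to 2017-08-26.
The other events in the timeline have no effect on the limitation period under the stated rules.

2017-08-26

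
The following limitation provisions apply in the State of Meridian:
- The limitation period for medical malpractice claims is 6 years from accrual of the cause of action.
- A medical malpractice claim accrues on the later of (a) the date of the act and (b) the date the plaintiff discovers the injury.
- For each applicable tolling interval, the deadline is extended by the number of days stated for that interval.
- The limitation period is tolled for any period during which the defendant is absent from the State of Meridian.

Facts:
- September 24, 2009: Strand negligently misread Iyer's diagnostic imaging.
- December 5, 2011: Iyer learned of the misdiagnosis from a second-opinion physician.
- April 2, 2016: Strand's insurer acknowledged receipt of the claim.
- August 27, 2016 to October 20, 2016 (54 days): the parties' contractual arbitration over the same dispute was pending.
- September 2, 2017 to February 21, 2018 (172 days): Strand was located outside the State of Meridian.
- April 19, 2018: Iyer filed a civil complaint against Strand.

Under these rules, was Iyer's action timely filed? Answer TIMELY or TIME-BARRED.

The claim accrued on December 5, 2011 — the later of the September 24, 2009 act and the December 5, 2011 discovery.
6 years from December 5, 2011 is December 5, 2017.
The defendant's absence from the jurisdiction from September 2, 2017 to February 21, 2018 tolled the period for 172 days, extending the deadline to May 26, 2018.
Although a pending arbitration ran from August 27, 2016 to October 20, 2016, the stated rules do not make that a tolling event, so it is disregarded.
The other events in the timeline have no effect on the limitation period under the stated rules.
Iyer filed on April 19, 2018, before the May 26, 2018 deadline, so the action is timely.

TIMELY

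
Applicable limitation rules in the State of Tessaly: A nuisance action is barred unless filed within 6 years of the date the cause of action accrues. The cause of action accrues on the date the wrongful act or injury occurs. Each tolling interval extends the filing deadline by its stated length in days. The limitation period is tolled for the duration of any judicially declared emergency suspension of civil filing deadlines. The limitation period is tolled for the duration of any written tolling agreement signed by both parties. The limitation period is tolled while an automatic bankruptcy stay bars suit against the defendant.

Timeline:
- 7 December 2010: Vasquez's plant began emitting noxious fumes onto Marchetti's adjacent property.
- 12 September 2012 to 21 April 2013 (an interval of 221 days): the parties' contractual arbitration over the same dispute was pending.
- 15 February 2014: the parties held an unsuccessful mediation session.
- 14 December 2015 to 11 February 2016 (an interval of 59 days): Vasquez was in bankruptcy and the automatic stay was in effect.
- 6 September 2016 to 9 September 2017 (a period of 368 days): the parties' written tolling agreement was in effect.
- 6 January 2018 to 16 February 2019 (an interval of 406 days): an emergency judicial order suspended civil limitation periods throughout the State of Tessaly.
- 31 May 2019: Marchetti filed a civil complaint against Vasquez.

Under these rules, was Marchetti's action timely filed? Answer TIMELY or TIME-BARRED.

TIME-BARRED

The limitation period began to run on 7 December 2010.
6 years from 7 December 2010 is 7 December 2016.
The period was tolled for 59 days by the automatic bankruptcy stay (14 December 2015 to 11 February 2016), pushing the deadline to 4 February 2017.
Because the written tolling agreement ran from 6 September 2016 to 9 September 2017, the deadline is extended by 368 days to 7 February 2018.
Because the emergency suspension of filing deadlines ran from 6 January 2018 to 16 February 2019, the deadline is extended by 406 days to 20 March 2019.
No stated provision tolls the period for a pending arbitration, so the interval from 12 September 2012 to 21 April 2013 has no effect on the deadline.
None of the other events listed affects the running of the period under the stated rules.
Marchetti filed on 31 May 2019, after the 20 March 2019 deadline, so the action is time-barred.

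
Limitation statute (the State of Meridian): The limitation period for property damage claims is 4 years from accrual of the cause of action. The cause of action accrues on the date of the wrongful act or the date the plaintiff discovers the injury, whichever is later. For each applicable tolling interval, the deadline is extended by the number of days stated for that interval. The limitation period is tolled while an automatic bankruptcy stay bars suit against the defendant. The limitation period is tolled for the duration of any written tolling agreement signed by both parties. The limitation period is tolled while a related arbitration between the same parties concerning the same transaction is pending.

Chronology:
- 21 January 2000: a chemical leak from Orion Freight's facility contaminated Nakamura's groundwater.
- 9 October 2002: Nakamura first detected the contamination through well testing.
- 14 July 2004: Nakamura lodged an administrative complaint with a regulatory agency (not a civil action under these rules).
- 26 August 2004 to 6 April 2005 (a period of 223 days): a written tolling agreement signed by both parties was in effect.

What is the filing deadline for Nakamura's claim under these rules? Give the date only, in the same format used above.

Because discovery on 9 October 2002 post-dates the 21 January 2000 act, accrual under the later-of rule falls on 9 October 2002.
Adding the 4 years base period to 9 October 2002 gives a deadline of 9 October 2006, before any tolling.
The written tolling agreement from 26 August 2004 to 6 April 2005 tolled the period for 223 days, extending the deadline to 20 May 2007.
The other events in the timeline have no effect on the limitation period under the stated rules.

20 May 2007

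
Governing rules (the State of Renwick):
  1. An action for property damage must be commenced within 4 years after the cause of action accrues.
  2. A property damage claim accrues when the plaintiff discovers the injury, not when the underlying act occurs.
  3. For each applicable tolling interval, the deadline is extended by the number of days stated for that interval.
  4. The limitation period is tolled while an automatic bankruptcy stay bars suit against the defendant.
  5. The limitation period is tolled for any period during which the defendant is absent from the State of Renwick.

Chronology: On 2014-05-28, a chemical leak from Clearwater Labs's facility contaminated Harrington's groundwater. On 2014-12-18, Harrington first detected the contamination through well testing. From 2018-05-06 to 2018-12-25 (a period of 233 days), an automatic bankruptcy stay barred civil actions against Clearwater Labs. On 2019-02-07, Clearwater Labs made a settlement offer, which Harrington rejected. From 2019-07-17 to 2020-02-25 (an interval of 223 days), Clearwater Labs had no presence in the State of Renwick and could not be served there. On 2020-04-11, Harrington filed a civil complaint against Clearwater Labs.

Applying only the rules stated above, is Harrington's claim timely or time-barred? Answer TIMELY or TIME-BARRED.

The claim did not accrue until Harrington discovered the injury on 2014-12-18; the 2014-05-28 act date does not start the clock under the stated rule.
4 years from 2014-12-18 is 2018-12-18.
The automatic bankruptcy stay from 2018-05-06 to 2018-12-25 tolled the period for 233 days, extending the deadline to 2019-08-08.
Because the defendant's absence from the jurisdiction ran from 2019-07-17 to 2020-02-25, the deadline is extended by 223 days to 2020-03-18.
Nothing else in the chronology tolls or restarts the period.
Filing on 2020-04-11 missed the 2020-03-18 deadline — the action is time-barred.

TIME-BARRED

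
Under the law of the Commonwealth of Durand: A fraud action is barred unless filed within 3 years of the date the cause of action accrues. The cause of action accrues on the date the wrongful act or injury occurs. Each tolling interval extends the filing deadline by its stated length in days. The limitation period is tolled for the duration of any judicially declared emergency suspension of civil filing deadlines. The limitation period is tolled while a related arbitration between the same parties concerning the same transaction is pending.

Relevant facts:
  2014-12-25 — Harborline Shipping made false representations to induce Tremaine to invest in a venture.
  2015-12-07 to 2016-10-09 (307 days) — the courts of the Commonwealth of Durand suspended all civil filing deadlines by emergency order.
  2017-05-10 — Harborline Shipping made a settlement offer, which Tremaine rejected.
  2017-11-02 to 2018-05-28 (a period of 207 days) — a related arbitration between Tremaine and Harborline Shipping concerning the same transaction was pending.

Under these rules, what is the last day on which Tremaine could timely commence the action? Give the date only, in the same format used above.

The limitation period began to run on 2014-12-25.
The untolled deadline — 3 years after 2014-12-25 — is 2017-12-25.
Because the emergency suspension of filing deadlines ran from 2015-12-07 to 2016-10-09, the deadline is extended by 307 days to 2018-10-28.
Because the pending related arbitration ran from 2017-11-02 to 2018-05-28, the deadline is extended by 207 days to 2019-05-23.
None of the other events listed affects the running of the period under the stated rules.

2019-05-23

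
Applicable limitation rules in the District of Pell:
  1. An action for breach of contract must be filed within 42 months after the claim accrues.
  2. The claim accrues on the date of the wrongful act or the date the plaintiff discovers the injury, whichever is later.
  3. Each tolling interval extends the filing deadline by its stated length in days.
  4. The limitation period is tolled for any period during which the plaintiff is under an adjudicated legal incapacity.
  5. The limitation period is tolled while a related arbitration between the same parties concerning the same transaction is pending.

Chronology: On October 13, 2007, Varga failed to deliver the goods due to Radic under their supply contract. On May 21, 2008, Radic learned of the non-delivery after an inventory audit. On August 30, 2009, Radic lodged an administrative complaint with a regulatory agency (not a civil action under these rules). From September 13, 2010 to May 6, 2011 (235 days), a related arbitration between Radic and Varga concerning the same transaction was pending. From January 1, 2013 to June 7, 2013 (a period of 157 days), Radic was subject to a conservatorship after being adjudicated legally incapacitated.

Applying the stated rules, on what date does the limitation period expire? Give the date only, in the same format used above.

July 13, 2012

The claim accrued on May 21, 2008 — the later of the October 13, 2007 act and the May 21, 2008 discovery.
Adding the 42 months base period to May 21, 2008 gives a deadline of November 21, 2011, before any tolling.
The pending related arbitration from September 13, 2010 to May 6, 2011 tolled the period for 235 days, extending the deadline to July 13, 2012.
The plaintiff's legal incapacity starting January 1, 2013 came too late — the period had run on July 13, 2012 — and so does not extend the deadline.
None of the other events listed affects the running of the period under the stated rules.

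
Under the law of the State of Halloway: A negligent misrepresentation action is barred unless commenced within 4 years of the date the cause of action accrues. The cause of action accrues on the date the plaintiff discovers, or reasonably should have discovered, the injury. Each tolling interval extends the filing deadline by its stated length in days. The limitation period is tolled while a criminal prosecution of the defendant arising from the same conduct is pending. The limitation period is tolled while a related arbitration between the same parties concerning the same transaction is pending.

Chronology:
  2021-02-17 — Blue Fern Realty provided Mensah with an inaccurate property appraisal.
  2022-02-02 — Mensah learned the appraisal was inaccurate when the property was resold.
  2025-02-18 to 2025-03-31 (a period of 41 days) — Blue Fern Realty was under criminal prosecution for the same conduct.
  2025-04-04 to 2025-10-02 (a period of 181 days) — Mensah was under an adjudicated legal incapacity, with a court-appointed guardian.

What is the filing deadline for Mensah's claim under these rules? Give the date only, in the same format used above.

Accrual is tied to discovery, so the period began on 2022-02-02 rather than on 2021-02-17 when the act occurred.
Adding the 4 years base period to 2022-02-02 gives a deadline of 2026-02-02, before any tolling.
Because the pending criminal prosecution ran from 2025-02-18 to 2025-03-31, the deadline is extended by 41 days to 2026-03-15.
Although the plaintiff's incapacity ran from 2025-04-04 to 2025-10-02, the stated rules do not make that a tolling event, so it is disregarded.

2026-03-15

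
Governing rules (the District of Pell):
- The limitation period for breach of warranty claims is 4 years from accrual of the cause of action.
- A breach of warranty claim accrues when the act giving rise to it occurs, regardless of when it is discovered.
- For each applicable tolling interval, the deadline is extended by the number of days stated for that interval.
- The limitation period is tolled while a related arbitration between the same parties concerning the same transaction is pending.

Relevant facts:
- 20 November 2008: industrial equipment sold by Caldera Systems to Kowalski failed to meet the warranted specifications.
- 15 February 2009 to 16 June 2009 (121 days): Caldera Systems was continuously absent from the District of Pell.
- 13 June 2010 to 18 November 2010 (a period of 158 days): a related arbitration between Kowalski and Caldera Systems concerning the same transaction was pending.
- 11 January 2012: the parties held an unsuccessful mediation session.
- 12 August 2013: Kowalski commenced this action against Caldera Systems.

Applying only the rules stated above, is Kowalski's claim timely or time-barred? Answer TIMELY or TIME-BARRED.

TIME-BARRED

The claim accrued on 20 November 2008, when the wrongful act occurred.
4 years from 20 November 2008 is 20 November 2012.
Because the pending related arbitration ran from 13 June 2010 to 18 November 2010, the deadline is extended by 158 days to 27 April 2013.
The defendant's absence from the jurisdiction from 15 February 2009 to 16 June 2009 does not toll the period, because no stated rule makes the defendant's absence a tolling event.
The other events in the timeline have no effect on the limitation period under the stated rules.
Filing on 12 August 2013 missed the 27 April 2013 deadline — the action is time-barred.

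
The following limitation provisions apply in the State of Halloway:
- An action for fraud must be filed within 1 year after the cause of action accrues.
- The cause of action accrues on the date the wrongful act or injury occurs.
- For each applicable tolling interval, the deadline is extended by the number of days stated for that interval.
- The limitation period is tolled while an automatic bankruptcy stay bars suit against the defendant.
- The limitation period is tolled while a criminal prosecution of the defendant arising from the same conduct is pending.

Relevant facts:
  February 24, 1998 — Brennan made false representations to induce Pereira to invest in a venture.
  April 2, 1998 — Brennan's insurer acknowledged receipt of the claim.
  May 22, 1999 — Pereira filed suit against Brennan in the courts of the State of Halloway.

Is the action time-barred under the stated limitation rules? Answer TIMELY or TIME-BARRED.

The claim accrued on February 24, 1998, when the wrongful act occurred.
Adding the 1 year base period to February 24, 1998 gives a deadline of February 24, 1999, before any tolling.
Nothing else in the chronology tolls or restarts the period.
Filing on May 22, 1999 missed the February 24, 1999 deadline — the action is time-barred.

TIME-BARRED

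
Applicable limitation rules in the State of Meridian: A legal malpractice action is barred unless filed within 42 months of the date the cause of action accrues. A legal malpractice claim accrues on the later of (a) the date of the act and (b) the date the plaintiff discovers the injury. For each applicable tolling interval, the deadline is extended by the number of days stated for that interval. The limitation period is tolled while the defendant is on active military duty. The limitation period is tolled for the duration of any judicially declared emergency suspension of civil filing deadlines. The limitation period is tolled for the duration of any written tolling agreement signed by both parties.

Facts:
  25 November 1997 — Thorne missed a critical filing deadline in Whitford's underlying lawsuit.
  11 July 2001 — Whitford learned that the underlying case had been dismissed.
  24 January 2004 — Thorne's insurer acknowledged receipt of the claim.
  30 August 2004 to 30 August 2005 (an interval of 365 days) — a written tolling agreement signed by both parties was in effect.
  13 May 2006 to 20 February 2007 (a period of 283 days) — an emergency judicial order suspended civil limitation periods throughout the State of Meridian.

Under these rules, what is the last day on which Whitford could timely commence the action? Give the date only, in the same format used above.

Because discovery on 11 July 2001 post-dates the 25 November 1997 act, accrual under the later-of rule falls on 11 July 2001.
Adding the 42 months base period to 11 July 2001 gives a deadline of 11 January 2005, before any tolling.
The period was tolled for 365 days by the written tolling agreement (30 August 2004 to 30 August 2005), pushing the deadline to 11 January 2006.
By the time the emergency suspension of filing deadlines began on 13 May 2006, the limitation period had already expired on 11 January 2006; that interval cannot revive it.
None of the other events listed affects the running of the period under the stated rules.

11 January 2006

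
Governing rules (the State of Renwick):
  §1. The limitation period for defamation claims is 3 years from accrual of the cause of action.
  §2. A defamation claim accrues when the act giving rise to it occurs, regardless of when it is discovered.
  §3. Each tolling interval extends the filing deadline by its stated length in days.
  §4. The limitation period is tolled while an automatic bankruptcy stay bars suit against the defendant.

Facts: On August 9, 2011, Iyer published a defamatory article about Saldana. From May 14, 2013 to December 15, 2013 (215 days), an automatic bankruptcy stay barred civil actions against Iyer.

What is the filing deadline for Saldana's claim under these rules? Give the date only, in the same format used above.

The limitation period began to run on August 9, 2011.
Adding the 3 years base period to August 9, 2011 gives a deadline of August 9, 2014, before any tolling.
Because the automatic bankruptcy stay ran from May 14, 2013 to December 15, 2013, the deadline is extended by 215 days to March 12, 2015.

March 12, 2015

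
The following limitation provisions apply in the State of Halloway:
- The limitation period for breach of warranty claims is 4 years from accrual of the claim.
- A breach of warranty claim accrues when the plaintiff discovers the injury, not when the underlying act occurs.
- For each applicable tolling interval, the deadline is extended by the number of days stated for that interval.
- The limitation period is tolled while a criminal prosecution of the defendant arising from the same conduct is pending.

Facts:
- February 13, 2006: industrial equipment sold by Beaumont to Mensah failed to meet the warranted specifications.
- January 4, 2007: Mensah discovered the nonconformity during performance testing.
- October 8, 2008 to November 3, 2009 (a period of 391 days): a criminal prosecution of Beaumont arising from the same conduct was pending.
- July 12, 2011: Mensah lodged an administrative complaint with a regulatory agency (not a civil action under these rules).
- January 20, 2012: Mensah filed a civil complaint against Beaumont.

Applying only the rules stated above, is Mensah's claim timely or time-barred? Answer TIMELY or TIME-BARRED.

Under the discovery rule, the claim accrued on January 4, 2007, when Mensah discovered the injury — not on the February 13, 2006 date of the underlying act.
Adding the 4 years base period to January 4, 2007 gives a deadline of January 4, 2011, before any tolling.
The pending criminal prosecution from October 8, 2008 to November 3, 2009 tolled the period for 391 days, extending the deadline to January 30, 2012.
Nothing else in the chronology tolls or restarts the period.
Filing on January 20, 2012 beat the January 30, 2012 deadline — the action is timely.

TIMELY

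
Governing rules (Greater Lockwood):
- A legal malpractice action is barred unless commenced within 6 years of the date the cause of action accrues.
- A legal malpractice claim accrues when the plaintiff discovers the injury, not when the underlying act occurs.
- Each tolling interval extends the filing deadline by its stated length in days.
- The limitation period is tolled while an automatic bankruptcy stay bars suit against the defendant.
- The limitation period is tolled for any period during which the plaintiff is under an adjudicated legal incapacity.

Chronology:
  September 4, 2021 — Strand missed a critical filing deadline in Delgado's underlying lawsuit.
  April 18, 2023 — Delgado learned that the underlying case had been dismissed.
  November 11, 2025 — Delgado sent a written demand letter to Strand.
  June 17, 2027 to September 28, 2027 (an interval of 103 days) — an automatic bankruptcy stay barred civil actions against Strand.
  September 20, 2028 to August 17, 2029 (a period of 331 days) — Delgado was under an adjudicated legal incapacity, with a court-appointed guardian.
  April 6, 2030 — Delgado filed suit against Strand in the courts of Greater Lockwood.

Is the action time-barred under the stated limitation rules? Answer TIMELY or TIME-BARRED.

Under the discovery rule, the claim accrued on April 18, 2023, when Delgado discovered the injury — not on the September 4, 2021 date of the underlying act.
6 years from April 18, 2023 is April 18, 2029.
The period was tolled for 103 days by the automatic bankruptcy stay (June 17, 2027 to September 28, 2027), pushing the deadline to July 30, 2029.
Because the plaintiff's legal incapacity ran from September 20, 2028 to August 17, 2029, the deadline is extended by 331 days to June 26, 2030.
None of the other events listed affects the running of the period under the stated rules.
Delgado filed on April 6, 2030, before the June 26, 2030 deadline, so the action is timely.

TIMELY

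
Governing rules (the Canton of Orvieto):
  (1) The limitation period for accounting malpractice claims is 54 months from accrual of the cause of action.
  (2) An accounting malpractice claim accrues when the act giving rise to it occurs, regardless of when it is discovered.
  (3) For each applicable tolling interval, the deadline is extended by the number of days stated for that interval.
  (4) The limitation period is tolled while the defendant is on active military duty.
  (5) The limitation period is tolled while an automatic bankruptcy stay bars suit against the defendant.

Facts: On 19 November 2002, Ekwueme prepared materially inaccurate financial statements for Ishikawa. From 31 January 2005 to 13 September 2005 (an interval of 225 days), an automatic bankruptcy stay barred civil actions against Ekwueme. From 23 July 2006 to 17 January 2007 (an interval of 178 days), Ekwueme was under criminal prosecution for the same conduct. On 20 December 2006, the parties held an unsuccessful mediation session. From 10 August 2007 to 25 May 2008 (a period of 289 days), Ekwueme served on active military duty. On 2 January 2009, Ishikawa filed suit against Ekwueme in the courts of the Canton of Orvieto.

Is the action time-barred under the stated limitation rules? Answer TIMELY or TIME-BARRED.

The claim accrued on 19 November 2002, when the wrongful act occurred.
54 months from 19 November 2002 is 19 May 2007.
The automatic bankruptcy stay from 31 January 2005 to 13 September 2005 tolled the period for 225 days, extending the deadline to 30 December 2007.
The period was tolled for 289 days by the defendant's active military service (10 August 2007 to 25 May 2008), pushing the deadline to 14 October 2008.
No stated provision tolls the period for a criminal prosecution, so the interval from 23 July 2006 to 17 January 2007 has no effect on the deadline.
None of the other events listed affects the running of the period under the stated rules.
Filing on 2 January 2009 missed the 14 October 2008 deadline — the action is time-barred.

TIME-BARRED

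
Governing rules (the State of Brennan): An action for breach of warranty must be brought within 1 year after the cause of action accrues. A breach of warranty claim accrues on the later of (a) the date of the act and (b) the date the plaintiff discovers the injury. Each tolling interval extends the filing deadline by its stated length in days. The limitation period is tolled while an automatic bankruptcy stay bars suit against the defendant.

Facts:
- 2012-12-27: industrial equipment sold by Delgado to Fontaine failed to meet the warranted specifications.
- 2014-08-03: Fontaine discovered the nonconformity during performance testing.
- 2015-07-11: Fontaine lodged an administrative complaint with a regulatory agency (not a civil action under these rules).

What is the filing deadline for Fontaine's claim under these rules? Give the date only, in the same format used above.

The claim accrued on 2014-08-03 — the later of the 2012-12-27 act and the 2014-08-03 discovery.
1 year from 2014-08-03 is 2015-08-03.
None of the other events listed affects the running of the period under the stated rules.

2015-08-03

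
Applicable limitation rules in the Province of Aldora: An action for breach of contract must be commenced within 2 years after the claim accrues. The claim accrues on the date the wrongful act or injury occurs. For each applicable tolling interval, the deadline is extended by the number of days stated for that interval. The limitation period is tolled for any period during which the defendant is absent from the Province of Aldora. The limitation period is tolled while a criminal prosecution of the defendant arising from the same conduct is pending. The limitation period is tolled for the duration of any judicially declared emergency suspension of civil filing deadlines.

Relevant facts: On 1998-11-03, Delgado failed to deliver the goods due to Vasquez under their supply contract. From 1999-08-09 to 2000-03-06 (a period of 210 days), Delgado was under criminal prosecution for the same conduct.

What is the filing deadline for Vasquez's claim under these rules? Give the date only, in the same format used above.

2001-06-01

The claim accrued on 1998-11-03, when the wrongful act occurred.
Adding the 2 years base period to 1998-11-03 gives a deadline of 2000-11-03, before any tolling.
Because the pending criminal prosecution ran from 1999-08-09 to 2000-03-06, the deadline is extended by 210 days to 2001-06-01.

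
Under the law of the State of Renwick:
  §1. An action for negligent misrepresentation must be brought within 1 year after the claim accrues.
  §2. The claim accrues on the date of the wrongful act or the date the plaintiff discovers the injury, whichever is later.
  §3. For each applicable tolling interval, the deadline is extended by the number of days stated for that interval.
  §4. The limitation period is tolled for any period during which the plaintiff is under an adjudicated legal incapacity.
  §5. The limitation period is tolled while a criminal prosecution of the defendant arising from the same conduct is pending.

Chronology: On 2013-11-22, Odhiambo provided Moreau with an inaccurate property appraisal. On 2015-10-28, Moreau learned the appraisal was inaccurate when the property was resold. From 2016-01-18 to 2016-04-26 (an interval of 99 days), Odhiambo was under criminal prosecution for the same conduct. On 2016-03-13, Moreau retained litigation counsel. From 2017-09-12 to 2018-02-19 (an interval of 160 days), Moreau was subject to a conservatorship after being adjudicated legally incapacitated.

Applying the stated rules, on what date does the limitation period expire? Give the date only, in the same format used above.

The claim accrued on 2015-10-28 — the later of the 2013-11-22 act and the 2015-10-28 discovery.
The untolled deadline — 1 year after 2015-10-28 — is 2016-10-28.
Because the pending criminal prosecution ran from 2016-01-18 to 2016-04-26, the deadline is extended by 99 days to 2017-02-04.
By the time the plaintiff's legal incapacity began on 2017-09-12, the limitation period had already expired on 2017-02-04; that interval cannot revive it.
Nothing else in the chronology tolls or restarts the period.

2017-02-04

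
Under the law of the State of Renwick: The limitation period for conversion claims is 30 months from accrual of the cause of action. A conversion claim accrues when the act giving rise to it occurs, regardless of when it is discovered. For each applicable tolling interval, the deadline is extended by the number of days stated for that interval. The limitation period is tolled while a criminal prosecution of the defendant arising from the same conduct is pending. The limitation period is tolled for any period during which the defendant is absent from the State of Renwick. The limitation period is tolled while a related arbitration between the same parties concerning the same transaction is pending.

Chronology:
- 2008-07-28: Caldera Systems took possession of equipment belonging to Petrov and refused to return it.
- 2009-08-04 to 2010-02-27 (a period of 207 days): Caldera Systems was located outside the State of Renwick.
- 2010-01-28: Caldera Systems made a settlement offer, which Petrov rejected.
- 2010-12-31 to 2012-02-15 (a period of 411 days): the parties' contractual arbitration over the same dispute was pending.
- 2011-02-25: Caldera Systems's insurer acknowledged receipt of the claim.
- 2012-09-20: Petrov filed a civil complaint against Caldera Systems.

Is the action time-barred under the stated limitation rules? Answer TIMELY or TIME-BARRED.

The claim accrued on 2008-07-28, when the wrongful act occurred.
The untolled deadline — 30 months after 2008-07-28 — is 2011-01-28.
The defendant's absence from the jurisdiction from 2009-08-04 to 2010-02-27 tolled the period for 207 days, extending the deadline to 2011-08-23.
The period was tolled for 411 days by the pending related arbitration (2010-12-31 to 2012-02-15), pushing the deadline to 2012-10-07.
Nothing else in the chronology tolls or restarts the period.
Petrov filed on 2012-09-20, before the 2012-10-07 deadline, so the action is timely.

TIMELY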